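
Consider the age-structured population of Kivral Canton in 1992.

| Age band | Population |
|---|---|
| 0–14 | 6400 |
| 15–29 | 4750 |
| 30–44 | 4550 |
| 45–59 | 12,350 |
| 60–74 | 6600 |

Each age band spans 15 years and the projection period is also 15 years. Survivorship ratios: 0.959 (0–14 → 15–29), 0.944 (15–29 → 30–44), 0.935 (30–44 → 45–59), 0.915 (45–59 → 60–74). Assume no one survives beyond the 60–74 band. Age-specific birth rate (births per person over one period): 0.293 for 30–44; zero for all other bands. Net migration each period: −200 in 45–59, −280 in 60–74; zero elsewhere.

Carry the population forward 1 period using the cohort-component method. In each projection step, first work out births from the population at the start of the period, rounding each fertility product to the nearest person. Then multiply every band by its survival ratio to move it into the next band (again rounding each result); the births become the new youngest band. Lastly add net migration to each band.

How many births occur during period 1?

Call the bands 1 to 5, youngest first.
After projecting period 1:
Births: 4550 × 0.293 = 1333
Band 2: 6400 × 0.959 = 6138
Band 3: 4750 × 0.944 = 4484
Band 4: 4550 × 0.935 = 4254
Band 5: 12350 × 0.915 = 11300
Net migration: Band 4 − 200 → 4054; Band 5 − 280 → 11020
Population now: 0–14=1333, 15–29=6138, 30–44=4484, 45–59=4054, 60–74=11020

1333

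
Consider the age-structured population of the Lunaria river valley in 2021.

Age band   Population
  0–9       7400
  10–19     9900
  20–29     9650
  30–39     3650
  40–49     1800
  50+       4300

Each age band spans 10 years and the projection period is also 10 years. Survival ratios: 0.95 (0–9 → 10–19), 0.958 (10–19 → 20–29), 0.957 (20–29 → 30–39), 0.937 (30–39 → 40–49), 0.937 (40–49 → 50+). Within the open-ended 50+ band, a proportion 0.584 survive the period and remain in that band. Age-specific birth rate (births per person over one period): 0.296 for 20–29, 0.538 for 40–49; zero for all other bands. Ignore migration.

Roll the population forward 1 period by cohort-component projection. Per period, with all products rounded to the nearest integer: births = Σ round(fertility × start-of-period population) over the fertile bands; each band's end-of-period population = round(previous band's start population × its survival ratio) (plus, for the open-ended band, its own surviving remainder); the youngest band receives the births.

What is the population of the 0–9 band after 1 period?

[period 1]
Births: 9650 * 0.296 = 2856 ; 1800 * 0.538 = 968 → 3824
10–19: 7400 * 0.95 = 7030
20–29: 9900 * 0.958 = 9484
30–39: 9650 * 0.957 = 9235
40–49: 3650 * 0.937 = 3420
50+: 1800 * 0.937 + 4300 * 0.584 = 1687 + 2511 = 4198
End of period: [3824, 7030, 9484, 9235, 3420, 4198]

3824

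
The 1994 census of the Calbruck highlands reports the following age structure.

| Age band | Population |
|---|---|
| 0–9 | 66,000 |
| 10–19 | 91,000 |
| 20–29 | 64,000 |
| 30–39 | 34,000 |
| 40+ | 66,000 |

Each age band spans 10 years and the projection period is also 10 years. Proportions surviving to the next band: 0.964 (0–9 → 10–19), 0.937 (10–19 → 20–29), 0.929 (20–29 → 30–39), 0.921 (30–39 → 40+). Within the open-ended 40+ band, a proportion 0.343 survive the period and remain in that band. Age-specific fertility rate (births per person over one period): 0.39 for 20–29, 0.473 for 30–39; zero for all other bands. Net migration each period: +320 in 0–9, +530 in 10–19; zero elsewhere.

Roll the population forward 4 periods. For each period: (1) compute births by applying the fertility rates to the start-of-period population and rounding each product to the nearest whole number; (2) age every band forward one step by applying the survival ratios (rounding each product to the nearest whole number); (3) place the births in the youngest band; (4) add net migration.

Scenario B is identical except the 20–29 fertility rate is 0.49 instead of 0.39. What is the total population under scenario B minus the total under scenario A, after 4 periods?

Period 1.
Births: 64000 × 0.39 = 24960 ; 34000 × 0.473 = 16082 ⇒ total 41042
10–19: 66000 × 0.964 = 63624
20–29: 91000 × 0.937 = 85267
30–39: 64000 × 0.929 = 59456
40+: 34000 × 0.921 + 66000 × 0.343 = 31314 + 22638 = 53952
Net migration: 0–9 + 320 → 41362; 10–19 + 530 → 64154
Population now: 0–9=41362, 10–19=64154, 20–29=85267, 30–39=59456, 40+=53952
Period 2.
Births: 85267 × 0.39 = 33254 ; 59456 × 0.473 = 28123 ⇒ total 61377
10–19: 41362 × 0.964 = 39873
20–29: 64154 × 0.937 = 60112
30–39: 85267 × 0.929 = 79213
40+: 59456 × 0.921 + 53952 × 0.343 = 54759 + 18506 = 73265
Net migration: 0–9 + 320 → 61697; 10–19 + 530 → 40403
Population now: 0–9=61697, 10–19=40403, 20–29=60112, 30–39=79213, 40+=73265
Period 3.
Births: 60112 × 0.39 = 23444 ; 79213 × 0.473 = 37468 ⇒ total 60912
10–19: 61697 × 0.964 = 59476
20–29: 40403 × 0.937 = 37858
30–39: 60112 × 0.929 = 55844
40+: 79213 × 0.921 + 73265 × 0.343 = 72955 + 25130 = 98085
Net migration: 0–9 + 320 → 61232; 10–19 + 530 → 60006
Population now: 0–9=61232, 10–19=60006, 20–29=37858, 30–39=55844, 40+=98085
Period 4.
Births: 37858 × 0.39 = 14765 ; 55844 × 0.473 = 26414 ⇒ total 41179
10–19: 61232 × 0.964 = 59028
20–29: 60006 × 0.937 = 56226
30–39: 37858 × 0.929 = 35170
40+: 55844 × 0.921 + 98085 × 0.343 = 51432 + 33643 = 85075
Net migration: 0–9 + 320 → 41499; 10–19 + 530 → 59558
Population now: 0–9=41499, 10–19=59558, 20–29=56226, 30–39=35170, 40+=85075
Scenario A total after 4 periods: 277528
Scenario B projection —
Period 1.
Births: 64000 × 0.49 = 31360 ; 34000 × 0.473 = 16082 ⇒ total 47442
10–19: 66000 × 0.964 = 63624
20–29: 91000 × 0.937 = 85267
30–39: 64000 × 0.929 = 59456
40+: 34000 × 0.921 + 66000 × 0.343 = 31314 + 22638 = 53952
Net migration: 0–9 + 320 → 47762; 10–19 + 530 → 64154
Population now: 0–9=47762, 10–19=64154, 20–29=85267, 30–39=59456, 40+=53952
Period 2.
Births: 85267 × 0.49 = 41781 ; 59456 × 0.473 = 28123 ⇒ total 69904
10–19: 47762 × 0.964 = 46043
20–29: 64154 × 0.937 = 60112
30–39: 85267 × 0.929 = 79213
40+: 59456 × 0.921 + 53952 × 0.343 = 54759 + 18506 = 73265
Net migration: 0–9 + 320 → 70224; 10–19 + 530 → 46573
Population now: 0–9=70224, 10–19=46573, 20–29=60112, 30–39=79213, 40+=73265
Period 3.
Births: 60112 × 0.49 = 29455 ; 79213 × 0.473 = 37468 ⇒ total 66923
10–19: 70224 × 0.964 = 67696
20–29: 46573 × 0.937 = 43639
30–39: 60112 × 0.929 = 55844
40+: 79213 × 0.921 + 73265 × 0.343 = 72955 + 25130 = 98085
Net migration: 0–9 + 320 → 67243; 10–19 + 530 → 68226
Population now: 0–9=67243, 10–19=68226, 20–29=43639, 30–39=55844, 40+=98085
Period 4.
Births: 43639 × 0.49 = 21383 ; 55844 × 0.473 = 26414 ⇒ total 47797
10–19: 67243 × 0.964 = 64822
20–29: 68226 × 0.937 = 63928
30–39: 43639 × 0.929 = 40541
40+: 55844 × 0.921 + 98085 × 0.343 = 51432 + 33643 = 85075
Net migration: 0–9 + 320 → 48117; 10–19 + 530 → 65352
Population now: 0–9=48117, 10–19=65352, 20–29=63928, 30–39=40541, 40+=85075
Scenario B total after 4 periods: 303013
Difference B − A = 303013 − 277528 = 25485

25485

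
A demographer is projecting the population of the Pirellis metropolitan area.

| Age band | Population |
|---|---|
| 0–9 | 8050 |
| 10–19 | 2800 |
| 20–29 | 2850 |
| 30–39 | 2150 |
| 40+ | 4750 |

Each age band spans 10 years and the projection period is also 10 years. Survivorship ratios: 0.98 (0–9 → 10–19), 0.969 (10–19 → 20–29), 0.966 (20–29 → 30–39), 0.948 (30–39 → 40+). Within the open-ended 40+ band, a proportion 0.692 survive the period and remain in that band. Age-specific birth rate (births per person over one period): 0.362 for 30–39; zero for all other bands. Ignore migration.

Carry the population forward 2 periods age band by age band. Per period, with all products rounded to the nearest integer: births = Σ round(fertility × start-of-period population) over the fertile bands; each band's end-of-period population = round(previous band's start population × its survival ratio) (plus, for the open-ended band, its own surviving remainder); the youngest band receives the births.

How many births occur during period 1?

[period 1]
Births: 2150 × 0.362 = 778
10–19: 8050 × 0.98 = 7889
20–29: 2800 × 0.969 = 2713
30–39: 2850 × 0.966 = 2753
40+: 2150 × 0.948 + 4750 × 0.692 = 2038 + 3287 = 5325
Population now: 0–9=778, 10–19=7889, 20–29=2713, 30–39=2753, 40+=5325

778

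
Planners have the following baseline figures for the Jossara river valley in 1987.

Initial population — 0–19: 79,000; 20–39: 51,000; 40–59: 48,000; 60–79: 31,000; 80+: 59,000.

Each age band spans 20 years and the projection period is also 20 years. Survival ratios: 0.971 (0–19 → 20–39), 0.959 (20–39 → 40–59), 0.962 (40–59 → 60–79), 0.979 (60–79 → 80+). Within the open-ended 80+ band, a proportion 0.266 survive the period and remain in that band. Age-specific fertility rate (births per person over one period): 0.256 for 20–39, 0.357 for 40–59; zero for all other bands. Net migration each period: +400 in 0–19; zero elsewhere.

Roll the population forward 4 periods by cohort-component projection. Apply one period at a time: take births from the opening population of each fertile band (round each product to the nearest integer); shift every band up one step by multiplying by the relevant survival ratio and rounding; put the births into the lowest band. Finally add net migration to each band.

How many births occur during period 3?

33866

— Period 1 —
Births: 51000 × 0.256 = 13056, 48000 × 0.357 = 17136 — total 30192
20–39: 79000 × 0.971 = 76709
40–59: 51000 × 0.959 = 48909
60–79: 48000 × 0.962 = 46176
80+: 31000 × 0.979 + 59000 × 0.266 = 30349 + 15694 = 46043
Net migration: 0–19 + 400 → 30592
Population now: 0–19=30592, 20–39=76709, 40–59=48909, 60–79=46176, 80+=46043
— Period 2 —
Births: 76709 × 0.256 = 19638, 48909 × 0.357 = 17461 — total 37099
20–39: 30592 × 0.971 = 29705
40–59: 76709 × 0.959 = 73564
60–79: 48909 × 0.962 = 47050
80+: 46176 × 0.979 + 46043 × 0.266 = 45206 + 12247 = 57453
Net migration: 0–19 + 400 → 37499
Population now: 0–19=37499, 20–39=29705, 40–59=73564, 60–79=47050, 80+=57453
— Period 3 —
Births: 29705 × 0.256 = 7604, 73564 × 0.357 = 26262 — total 33866
20–39: 37499 × 0.971 = 36412
40–59: 29705 × 0.959 = 28487
60–79: 73564 × 0.962 = 70769
80+: 47050 × 0.979 + 57453 × 0.266 = 46062 + 15282 = 61344
Net migration: 0–19 + 400 → 34266
Population now: 0–19=34266, 20–39=36412, 40–59=28487, 60–79=70769, 80+=61344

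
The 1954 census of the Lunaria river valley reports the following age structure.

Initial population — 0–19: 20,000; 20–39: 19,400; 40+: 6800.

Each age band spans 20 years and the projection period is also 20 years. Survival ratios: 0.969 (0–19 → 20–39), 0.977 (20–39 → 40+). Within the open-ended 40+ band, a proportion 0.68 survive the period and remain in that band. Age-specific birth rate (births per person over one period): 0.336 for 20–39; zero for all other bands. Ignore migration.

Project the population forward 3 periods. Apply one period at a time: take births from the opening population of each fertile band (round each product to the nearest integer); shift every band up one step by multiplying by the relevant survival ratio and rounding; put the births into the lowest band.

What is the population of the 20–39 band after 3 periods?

Call the groups 1 to 3, youngest first.
Period 1:
Births: 19400 × 0.336 = 6518
Group 2: 20000 × 0.969 = 19380
Group 3: 19400 × 0.977 + 6800 × 0.68 = 18954 + 4624 = 23578
Population now: 0–19=6518, 20–39=19380, 40+=23578
Period 2:
Births: 19380 × 0.336 = 6512
Group 2: 6518 × 0.969 = 6316
Group 3: 19380 × 0.977 + 23578 × 0.68 = 18934 + 16033 = 34967
Population now: 0–19=6512, 20–39=6316, 40+=34967
Period 3:
Births: 6316 × 0.336 = 2122
Group 2: 6512 × 0.969 = 6310
Group 3: 6316 × 0.977 + 34967 × 0.68 = 6171 + 23778 = 29949
Population now: 0–19=2122, 20–39=6310, 40+=29949

6310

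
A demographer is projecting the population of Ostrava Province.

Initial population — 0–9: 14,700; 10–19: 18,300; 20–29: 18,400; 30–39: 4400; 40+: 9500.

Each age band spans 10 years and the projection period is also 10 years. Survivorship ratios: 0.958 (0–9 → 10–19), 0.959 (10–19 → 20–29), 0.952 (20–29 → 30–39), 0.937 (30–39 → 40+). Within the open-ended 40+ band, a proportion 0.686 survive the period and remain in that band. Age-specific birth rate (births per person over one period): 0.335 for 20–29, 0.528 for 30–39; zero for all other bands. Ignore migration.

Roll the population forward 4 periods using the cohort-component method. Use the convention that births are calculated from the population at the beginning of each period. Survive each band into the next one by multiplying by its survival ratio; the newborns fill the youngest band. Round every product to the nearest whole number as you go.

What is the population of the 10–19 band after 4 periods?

12786

Numbering the groups 1..5 from youngest to oldest:
[period 1]
Births: 18400 * 0.335 = 6164  |  4400 * 0.528 = 2323 → total 8487
Group 2: 14700 * 0.958 = 14083
Group 3: 18300 * 0.959 = 17550
Group 4: 18400 * 0.952 = 17517
Group 5: 4400 * 0.937 + 9500 * 0.686 = 4123 + 6517 = 10640
Giving 8487 / 14083 / 17550 / 17517 / 10640.
[period 2]
Births: 17550 * 0.335 = 5879  |  17517 * 0.528 = 9249 → total 15128
Group 2: 8487 * 0.958 = 8131
Group 3: 14083 * 0.959 = 13506
Group 4: 17550 * 0.952 = 16708
Group 5: 17517 * 0.937 + 10640 * 0.686 = 16413 + 7299 = 23712
Giving 15128 / 8131 / 13506 / 16708 / 23712.
[period 3]
Births: 13506 * 0.335 = 4525  |  16708 * 0.528 = 8822 → total 13347
Group 2: 15128 * 0.958 = 14493
Group 3: 8131 * 0.959 = 7798
Group 4: 13506 * 0.952 = 12858
Group 5: 16708 * 0.937 + 23712 * 0.686 = 15655 + 16266 = 31921
Giving 13347 / 14493 / 7798 / 12858 / 31921.
[period 4]
Births: 7798 * 0.335 = 2612  |  12858 * 0.528 = 6789 → total 9401
Group 2: 13347 * 0.958 = 12786
Group 3: 14493 * 0.959 = 13899
Group 4: 7798 * 0.952 = 7424
Group 5: 12858 * 0.937 + 31921 * 0.686 = 12048 + 21898 = 33946
Giving 9401 / 12786 / 13899 / 7424 / 33946.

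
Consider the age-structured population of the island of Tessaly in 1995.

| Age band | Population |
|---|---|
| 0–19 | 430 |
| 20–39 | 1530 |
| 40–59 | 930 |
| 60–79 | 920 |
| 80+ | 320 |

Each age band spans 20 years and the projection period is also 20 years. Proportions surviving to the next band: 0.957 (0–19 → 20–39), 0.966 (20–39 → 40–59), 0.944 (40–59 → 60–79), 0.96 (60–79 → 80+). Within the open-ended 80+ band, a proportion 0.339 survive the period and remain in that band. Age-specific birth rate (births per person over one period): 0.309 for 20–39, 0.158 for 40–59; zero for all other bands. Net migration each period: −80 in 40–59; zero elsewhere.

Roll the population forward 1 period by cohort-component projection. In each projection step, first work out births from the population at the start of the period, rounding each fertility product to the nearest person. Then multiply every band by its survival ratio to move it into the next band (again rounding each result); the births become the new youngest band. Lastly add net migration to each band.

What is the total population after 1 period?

4299

— Period 1 —
Births: 1530 × 0.309 = 473, 930 × 0.158 = 147 ⇒ total 620
20–39: 430 × 0.957 = 412
40–59: 1530 × 0.966 = 1478
60–79: 930 × 0.944 = 878
80+: 920 × 0.96 + 320 × 0.339 = 883 + 108 = 991
Net migration: 40–59 − 80 → 1398
Population now: 0–19=620, 20–39=412, 40–59=1398, 60–79=878, 80+=991
Total after period 1: 620 + 412 + 1398 + 878 + 991 = 4299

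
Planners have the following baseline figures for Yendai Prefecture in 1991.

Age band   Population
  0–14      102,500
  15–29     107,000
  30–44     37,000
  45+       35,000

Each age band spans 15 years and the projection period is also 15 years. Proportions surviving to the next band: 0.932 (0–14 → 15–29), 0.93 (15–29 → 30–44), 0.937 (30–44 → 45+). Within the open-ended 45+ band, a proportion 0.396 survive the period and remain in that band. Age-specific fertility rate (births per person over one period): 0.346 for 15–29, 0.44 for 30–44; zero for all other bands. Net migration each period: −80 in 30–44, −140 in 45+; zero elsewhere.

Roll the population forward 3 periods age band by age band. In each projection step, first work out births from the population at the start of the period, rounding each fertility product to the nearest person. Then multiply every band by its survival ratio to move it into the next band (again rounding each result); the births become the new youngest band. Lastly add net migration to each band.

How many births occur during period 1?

Let group 1 be 0–14 through group 4 = 45+.
After projecting period 1:
Births: 107000 × 0.346 = 37022 ; 37000 × 0.44 = 16280 ⇒ total 53302
Group 2: 102500 × 0.932 = 95530
Group 3: 107000 × 0.93 = 99510
Group 4: 37000 × 0.937 + 35000 × 0.396 = 34669 + 13860 = 48529
Net migration: Group 3 − 80 → 99430; Group 4 − 140 → 48389
→ [53302, 95530, 99430, 48389]

53302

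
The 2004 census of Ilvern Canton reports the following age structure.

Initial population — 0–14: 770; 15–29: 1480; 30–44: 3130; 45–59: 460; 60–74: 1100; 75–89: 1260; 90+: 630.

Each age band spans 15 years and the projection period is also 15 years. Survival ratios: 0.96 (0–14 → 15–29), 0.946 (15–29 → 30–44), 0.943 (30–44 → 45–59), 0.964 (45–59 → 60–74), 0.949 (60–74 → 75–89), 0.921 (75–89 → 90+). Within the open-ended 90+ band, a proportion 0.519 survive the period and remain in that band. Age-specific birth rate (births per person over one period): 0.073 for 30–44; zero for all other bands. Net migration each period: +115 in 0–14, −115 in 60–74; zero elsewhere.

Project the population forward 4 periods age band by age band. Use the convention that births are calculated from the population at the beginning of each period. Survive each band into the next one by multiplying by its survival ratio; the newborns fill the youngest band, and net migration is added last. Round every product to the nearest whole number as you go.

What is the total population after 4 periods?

— Period 1 —
Births: 3130 * 0.073 = 228
15–29: 770 * 0.96 = 739
30–44: 1480 * 0.946 = 1400
45–59: 3130 * 0.943 = 2952
60–74: 460 * 0.964 = 443
75–89: 1100 * 0.949 = 1044
90+: 1260 * 0.921 + 630 * 0.519 = 1160 + 327 = 1487
Net migration: 0–14 + 115 → 343; 60–74 − 115 → 328
Giving 343 / 739 / 1400 / 2952 / 328 / 1044 / 1487.
— Period 2 —
Births: 1400 * 0.073 = 102
15–29: 343 * 0.96 = 329
30–44: 739 * 0.946 = 699
45–59: 1400 * 0.943 = 1320
60–74: 2952 * 0.964 = 2846
75–89: 328 * 0.949 = 311
90+: 1044 * 0.921 + 1487 * 0.519 = 962 + 772 = 1734
Net migration: 0–14 + 115 → 217; 60–74 − 115 → 2731
Giving 217 / 329 / 699 / 1320 / 2731 / 311 / 1734.
— Period 3 —
Births: 699 * 0.073 = 51
15–29: 217 * 0.96 = 208
30–44: 329 * 0.946 = 311
45–59: 699 * 0.943 = 659
60–74: 1320 * 0.964 = 1272
75–89: 2731 * 0.949 = 2592
90+: 311 * 0.921 + 1734 * 0.519 = 286 + 900 = 1186
Net migration: 0–14 + 115 → 166; 60–74 − 115 → 1157
Giving 166 / 208 / 311 / 659 / 1157 / 2592 / 1186.
— Period 4 —
Births: 311 * 0.073 = 23
15–29: 166 * 0.96 = 159
30–44: 208 * 0.946 = 197
45–59: 311 * 0.943 = 293
60–74: 659 * 0.964 = 635
75–89: 1157 * 0.949 = 1098
90+: 2592 * 0.921 + 1186 * 0.519 = 2387 + 616 = 3003
Net migration: 0–14 + 115 → 138; 60–74 − 115 → 520
Giving 138 / 159 / 197 / 293 / 520 / 1098 / 3003.
Total after period 4: 138 + 159 + 197 + 293 + 520 + 1098 + 3003 = 5408

5408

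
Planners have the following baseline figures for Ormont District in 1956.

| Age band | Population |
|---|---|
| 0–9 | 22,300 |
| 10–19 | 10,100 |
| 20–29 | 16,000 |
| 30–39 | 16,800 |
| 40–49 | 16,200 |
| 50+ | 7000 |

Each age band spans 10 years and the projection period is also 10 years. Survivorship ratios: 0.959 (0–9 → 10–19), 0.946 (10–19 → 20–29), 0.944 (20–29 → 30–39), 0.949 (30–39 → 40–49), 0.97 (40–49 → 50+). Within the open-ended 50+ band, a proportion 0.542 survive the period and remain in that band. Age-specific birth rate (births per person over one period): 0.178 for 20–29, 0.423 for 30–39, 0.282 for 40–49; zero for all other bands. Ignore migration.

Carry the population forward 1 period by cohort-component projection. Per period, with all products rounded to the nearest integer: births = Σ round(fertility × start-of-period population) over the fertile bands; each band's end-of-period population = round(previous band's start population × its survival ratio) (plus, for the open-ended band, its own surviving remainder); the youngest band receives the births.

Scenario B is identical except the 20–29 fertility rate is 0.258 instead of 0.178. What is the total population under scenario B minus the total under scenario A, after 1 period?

1280

Numbering the bands 1..6 from youngest to oldest:
After projecting period 1:
Births: 16000 × 0.178 = 2848, 16800 × 0.423 = 7106, 16200 × 0.282 = 4568 → total 14522
Band 2: 22300 × 0.959 = 21386
Band 3: 10100 × 0.946 = 9555
Band 4: 16000 × 0.944 = 15104
Band 5: 16800 × 0.949 = 15943
Band 6: 16200 × 0.97 + 7000 × 0.542 = 15714 + 3794 = 19508
→ [14522, 21386, 9555, 15104, 15943, 19508]
Scenario A total after 1 period: 96018
Scenario B projection —
After projecting period 1:
Births: 16000 × 0.258 = 4128, 16800 × 0.423 = 7106, 16200 × 0.282 = 4568 → total 15802
Band 2: 22300 × 0.959 = 21386
Band 3: 10100 × 0.946 = 9555
Band 4: 16000 × 0.944 = 15104
Band 5: 16800 × 0.949 = 15943
Band 6: 16200 × 0.97 + 7000 × 0.542 = 15714 + 3794 = 19508
→ [15802, 21386, 9555, 15104, 15943, 19508]
Scenario B total after 1 period: 97298
Difference B − A = 97298 − 96018 = 1280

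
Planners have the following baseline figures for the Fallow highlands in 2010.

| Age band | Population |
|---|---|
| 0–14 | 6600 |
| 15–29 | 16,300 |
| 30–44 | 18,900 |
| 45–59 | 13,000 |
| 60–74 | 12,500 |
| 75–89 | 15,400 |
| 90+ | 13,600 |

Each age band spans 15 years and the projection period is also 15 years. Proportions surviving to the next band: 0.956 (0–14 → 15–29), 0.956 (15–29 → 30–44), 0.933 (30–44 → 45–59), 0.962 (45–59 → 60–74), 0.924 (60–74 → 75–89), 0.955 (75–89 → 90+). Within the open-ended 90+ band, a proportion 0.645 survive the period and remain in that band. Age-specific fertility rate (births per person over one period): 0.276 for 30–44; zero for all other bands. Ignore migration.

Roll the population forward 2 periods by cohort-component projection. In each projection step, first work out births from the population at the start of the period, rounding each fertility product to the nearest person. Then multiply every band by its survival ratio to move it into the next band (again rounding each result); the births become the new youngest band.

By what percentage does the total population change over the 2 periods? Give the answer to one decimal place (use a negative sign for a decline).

-12.2

Call the bands 1 to 7, youngest first.
[period 1]
Births: 18900 × 0.276 = 5216
Band 2: 6600 × 0.956 = 6310
Band 3: 16300 × 0.956 = 15583
Band 4: 18900 × 0.933 = 17634
Band 5: 13000 × 0.962 = 12506
Band 6: 12500 × 0.924 = 11550
Band 7: 15400 × 0.955 + 13600 × 0.645 = 14707 + 8772 = 23479
Giving 5216 / 6310 / 15583 / 17634 / 12506 / 11550 / 23479.
[period 2]
Births: 15583 × 0.276 = 4301
Band 2: 5216 × 0.956 = 4986
Band 3: 6310 × 0.956 = 6032
Band 4: 15583 × 0.933 = 14539
Band 5: 17634 × 0.962 = 16964
Band 6: 12506 × 0.924 = 11556
Band 7: 11550 × 0.955 + 23479 × 0.645 = 11030 + 15144 = 26174
Giving 4301 / 4986 / 6032 / 14539 / 16964 / 11556 / 26174.
Total: 96300 → 84552; change = -11748; percentage change = -12.2%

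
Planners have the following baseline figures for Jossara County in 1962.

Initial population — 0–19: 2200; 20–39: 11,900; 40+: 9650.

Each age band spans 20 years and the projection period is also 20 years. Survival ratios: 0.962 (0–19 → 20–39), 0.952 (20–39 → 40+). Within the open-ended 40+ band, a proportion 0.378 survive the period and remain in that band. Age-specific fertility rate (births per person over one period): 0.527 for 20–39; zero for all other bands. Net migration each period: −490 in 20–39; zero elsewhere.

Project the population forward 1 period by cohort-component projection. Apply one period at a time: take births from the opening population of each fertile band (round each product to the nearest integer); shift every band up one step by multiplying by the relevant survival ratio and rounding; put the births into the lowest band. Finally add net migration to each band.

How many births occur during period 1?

6271

Let group 1 be 0–19 through group 3 = 40+.
After projecting period 1:
Births: 11900 * 0.527 = 6271
Group 2: 2200 * 0.962 = 2116
Group 3: 11900 * 0.952 + 9650 * 0.378 = 11329 + 3648 = 14977
Net migration: Group 2 − 490 → 1626
End of period: [6271, 1626, 14977]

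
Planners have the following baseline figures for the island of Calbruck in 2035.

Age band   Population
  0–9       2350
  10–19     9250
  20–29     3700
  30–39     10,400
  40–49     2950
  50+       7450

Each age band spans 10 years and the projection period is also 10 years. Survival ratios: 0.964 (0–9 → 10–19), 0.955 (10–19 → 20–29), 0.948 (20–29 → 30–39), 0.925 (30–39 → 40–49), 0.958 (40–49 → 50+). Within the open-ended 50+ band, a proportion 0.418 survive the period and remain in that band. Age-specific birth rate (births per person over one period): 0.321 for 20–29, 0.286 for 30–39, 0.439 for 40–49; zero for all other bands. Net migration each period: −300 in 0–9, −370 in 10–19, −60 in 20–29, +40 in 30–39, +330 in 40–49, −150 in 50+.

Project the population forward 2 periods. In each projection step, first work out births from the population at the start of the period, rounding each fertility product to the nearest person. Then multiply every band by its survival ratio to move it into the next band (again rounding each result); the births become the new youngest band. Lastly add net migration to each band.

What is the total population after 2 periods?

38022

Period 1:
Births: 3700 * 0.321 = 1188  |  10400 * 0.286 = 2974  |  2950 * 0.439 = 1295 → total 5457
10–19: 2350 * 0.964 = 2265
20–29: 9250 * 0.955 = 8834
30–39: 3700 * 0.948 = 3508
40–49: 10400 * 0.925 = 9620
50+: 2950 * 0.958 + 7450 * 0.418 = 2826 + 3114 = 5940
Net migration: 0–9 − 300 → 5157; 10–19 − 370 → 1895; 20–29 − 60 → 8774; 30–39 + 40 → 3548; 40–49 + 330 → 9950; 50+ − 150 → 5790
Giving 5157 / 1895 / 8774 / 3548 / 9950 / 5790.
Period 2:
Births: 8774 * 0.321 = 2816  |  3548 * 0.286 = 1015  |  9950 * 0.439 = 4368 → total 8199
10–19: 5157 * 0.964 = 4971
20–29: 1895 * 0.955 = 1810
30–39: 8774 * 0.948 = 8318
40–49: 3548 * 0.925 = 3282
50+: 9950 * 0.958 + 5790 * 0.418 = 9532 + 2420 = 11952
Net migration: 0–9 − 300 → 7899; 10–19 − 370 → 4601; 20–29 − 60 → 1750; 30–39 + 40 → 8358; 40–49 + 330 → 3612; 50+ − 150 → 11802
Giving 7899 / 4601 / 1750 / 8358 / 3612 / 11802.
Total after period 2: 7899 + 4601 + 1750 + 8358 + 3612 + 11802 = 38022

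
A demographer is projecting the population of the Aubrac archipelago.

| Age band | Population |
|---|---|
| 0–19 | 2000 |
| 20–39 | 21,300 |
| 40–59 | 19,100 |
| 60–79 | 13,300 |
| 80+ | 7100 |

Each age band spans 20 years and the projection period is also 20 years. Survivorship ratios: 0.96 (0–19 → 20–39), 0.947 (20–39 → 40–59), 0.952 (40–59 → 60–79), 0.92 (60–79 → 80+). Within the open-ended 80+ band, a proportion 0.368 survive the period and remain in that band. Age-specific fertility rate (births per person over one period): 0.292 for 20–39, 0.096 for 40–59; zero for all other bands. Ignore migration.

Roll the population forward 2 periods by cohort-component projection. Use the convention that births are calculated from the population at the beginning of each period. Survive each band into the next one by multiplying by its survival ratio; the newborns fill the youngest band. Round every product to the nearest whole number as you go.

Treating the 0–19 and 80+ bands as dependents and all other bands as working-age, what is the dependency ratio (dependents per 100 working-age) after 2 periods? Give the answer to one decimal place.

(Groups numbered youngest = 1 to oldest = 5.)
After projecting period 1:
Births: 21300 × 0.292 = 6220 ; 19100 × 0.096 = 1834 → 8054
Group 2: 2000 × 0.96 = 1920
Group 3: 21300 × 0.947 = 20171
Group 4: 19100 × 0.952 = 18183
Group 5: 13300 × 0.92 + 7100 × 0.368 = 12236 + 2613 = 14849
End of period: [8054, 1920, 20171, 18183, 14849]
After projecting period 2:
Births: 1920 × 0.292 = 561 ; 20171 × 0.096 = 1936 → 2497
Group 2: 8054 × 0.96 = 7732
Group 3: 1920 × 0.947 = 1818
Group 4: 20171 × 0.952 = 19203
Group 5: 18183 × 0.92 + 14849 × 0.368 = 16728 + 5464 = 22192
End of period: [2497, 7732, 1818, 19203, 22192]
Dependents (band 0–19 + band 80+) = 2497 + 22192 = 24689; working-age = 28753; ratio = 24689/28753 × 100 = 85.9

85.9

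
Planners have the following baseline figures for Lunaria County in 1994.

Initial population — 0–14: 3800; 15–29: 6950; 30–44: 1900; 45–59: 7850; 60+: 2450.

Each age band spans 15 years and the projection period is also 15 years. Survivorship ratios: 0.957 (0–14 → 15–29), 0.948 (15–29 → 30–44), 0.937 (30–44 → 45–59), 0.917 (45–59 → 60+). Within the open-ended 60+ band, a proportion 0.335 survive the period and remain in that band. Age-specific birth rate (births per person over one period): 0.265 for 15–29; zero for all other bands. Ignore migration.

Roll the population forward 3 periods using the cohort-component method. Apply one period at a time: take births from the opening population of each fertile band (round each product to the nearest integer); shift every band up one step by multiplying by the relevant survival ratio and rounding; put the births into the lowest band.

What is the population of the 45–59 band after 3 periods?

— Period 1 —
Births: 6950 * 0.265 = 1842
15–29: 3800 * 0.957 = 3637
30–44: 6950 * 0.948 = 6589
45–59: 1900 * 0.937 = 1780
60+: 7850 * 0.917 + 2450 * 0.335 = 7198 + 821 = 8019
End of period: [1842, 3637, 6589, 1780, 8019]
— Period 2 —
Births: 3637 * 0.265 = 964
15–29: 1842 * 0.957 = 1763
30–44: 3637 * 0.948 = 3448
45–59: 6589 * 0.937 = 6174
60+: 1780 * 0.917 + 8019 * 0.335 = 1632 + 2686 = 4318
End of period: [964, 1763, 3448, 6174, 4318]
— Period 3 —
Births: 1763 * 0.265 = 467
15–29: 964 * 0.957 = 923
30–44: 1763 * 0.948 = 1671
45–59: 3448 * 0.937 = 3231
60+: 6174 * 0.917 + 4318 * 0.335 = 5662 + 1447 = 7109
End of period: [467, 923, 1671, 3231, 7109]

3231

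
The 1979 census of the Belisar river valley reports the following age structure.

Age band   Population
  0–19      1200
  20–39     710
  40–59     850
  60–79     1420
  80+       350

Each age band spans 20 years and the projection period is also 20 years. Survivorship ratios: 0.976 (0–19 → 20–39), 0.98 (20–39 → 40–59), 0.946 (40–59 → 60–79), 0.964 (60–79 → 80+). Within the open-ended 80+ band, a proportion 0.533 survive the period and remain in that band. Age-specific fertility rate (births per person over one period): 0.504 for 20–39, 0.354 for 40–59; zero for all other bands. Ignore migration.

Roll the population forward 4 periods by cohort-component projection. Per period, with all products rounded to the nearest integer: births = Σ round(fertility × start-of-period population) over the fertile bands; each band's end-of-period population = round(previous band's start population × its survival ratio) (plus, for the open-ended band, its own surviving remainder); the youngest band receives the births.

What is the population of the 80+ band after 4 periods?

Numbering the groups 1..5 from youngest to oldest:
[period 1]
Births: 710 × 0.504 = 358  |  850 × 0.354 = 301 ⇒ total 659
Group 2: 1200 × 0.976 = 1171
Group 3: 710 × 0.98 = 696
Group 4: 850 × 0.946 = 804
Group 5: 1420 × 0.964 + 350 × 0.533 = 1369 + 187 = 1556
Population now: 0–19=659, 20–39=1171, 40–59=696, 60–79=804, 80+=1556
[period 2]
Births: 1171 × 0.504 = 590  |  696 × 0.354 = 246 ⇒ total 836
Group 2: 659 × 0.976 = 643
Group 3: 1171 × 0.98 = 1148
Group 4: 696 × 0.946 = 658
Group 5: 804 × 0.964 + 1556 × 0.533 = 775 + 829 = 1604
Population now: 0–19=836, 20–39=643, 40–59=1148, 60–79=658, 80+=1604
[period 3]
Births: 643 × 0.504 = 324  |  1148 × 0.354 = 406 ⇒ total 730
Group 2: 836 × 0.976 = 816
Group 3: 643 × 0.98 = 630
Group 4: 1148 × 0.946 = 1086
Group 5: 658 × 0.964 + 1604 × 0.533 = 634 + 855 = 1489
Population now: 0–19=730, 20–39=816, 40–59=630, 60–79=1086, 80+=1489
[period 4]
Births: 816 × 0.504 = 411  |  630 × 0.354 = 223 ⇒ total 634
Group 2: 730 × 0.976 = 712
Group 3: 816 × 0.98 = 800
Group 4: 630 × 0.946 = 596
Group 5: 1086 × 0.964 + 1489 × 0.533 = 1047 + 794 = 1841
Population now: 0–19=634, 20–39=712, 40–59=800, 60–79=596, 80+=1841

1841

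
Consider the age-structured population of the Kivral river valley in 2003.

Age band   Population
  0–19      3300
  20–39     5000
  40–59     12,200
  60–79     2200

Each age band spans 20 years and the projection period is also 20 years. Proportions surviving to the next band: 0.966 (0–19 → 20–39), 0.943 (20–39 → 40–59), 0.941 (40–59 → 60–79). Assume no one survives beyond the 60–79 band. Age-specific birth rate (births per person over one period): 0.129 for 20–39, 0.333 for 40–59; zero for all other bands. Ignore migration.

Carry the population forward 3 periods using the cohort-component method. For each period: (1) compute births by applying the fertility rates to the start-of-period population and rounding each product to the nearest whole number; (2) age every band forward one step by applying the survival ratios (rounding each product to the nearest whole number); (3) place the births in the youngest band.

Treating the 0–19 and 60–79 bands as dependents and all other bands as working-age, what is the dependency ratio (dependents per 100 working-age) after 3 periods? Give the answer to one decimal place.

71.2

Numbering the groups 1..4 from youngest to oldest:
Period 1.
Births: 5000 × 0.129 = 645 ; 12200 × 0.333 = 4063 ⇒ total 4708
Group 2: 3300 × 0.966 = 3188
Group 3: 5000 × 0.943 = 4715
Group 4: 12200 × 0.941 = 11480
Giving 4708 / 3188 / 4715 / 11480.
Period 2.
Births: 3188 × 0.129 = 411 ; 4715 × 0.333 = 1570 ⇒ total 1981
Group 2: 4708 × 0.966 = 4548
Group 3: 3188 × 0.943 = 3006
Group 4: 4715 × 0.941 = 4437
Giving 1981 / 4548 / 3006 / 4437.
Period 3.
Births: 4548 × 0.129 = 587 ; 3006 × 0.333 = 1001 ⇒ total 1588
Group 2: 1981 × 0.966 = 1914
Group 3: 4548 × 0.943 = 4289
Group 4: 3006 × 0.941 = 2829
Giving 1588 / 1914 / 4289 / 2829.
Dependents (band 0–19 + band 60–79) = 1588 + 2829 = 4417; working-age = 6203; ratio = 4417/6203 × 100 = 71.2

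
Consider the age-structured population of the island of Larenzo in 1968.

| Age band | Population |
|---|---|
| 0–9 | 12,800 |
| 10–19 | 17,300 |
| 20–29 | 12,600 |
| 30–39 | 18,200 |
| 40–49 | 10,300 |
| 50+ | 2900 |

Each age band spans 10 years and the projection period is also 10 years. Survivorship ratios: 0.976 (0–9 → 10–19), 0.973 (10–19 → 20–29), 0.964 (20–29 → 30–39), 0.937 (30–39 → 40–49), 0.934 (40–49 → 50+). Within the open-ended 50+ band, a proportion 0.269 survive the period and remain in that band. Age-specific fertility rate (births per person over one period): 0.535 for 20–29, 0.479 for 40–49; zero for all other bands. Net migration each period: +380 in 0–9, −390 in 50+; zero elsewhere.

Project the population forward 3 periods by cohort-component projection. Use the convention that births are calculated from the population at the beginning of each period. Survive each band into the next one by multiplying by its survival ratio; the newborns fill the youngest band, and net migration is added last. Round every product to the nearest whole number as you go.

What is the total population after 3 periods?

82982

Call the groups 1 to 6, youngest first.
— Period 1 —
Births: 12600 × 0.535 = 6741  |  10300 × 0.479 = 4934 — total 11675
Group 2: 12800 × 0.976 = 12493
Group 3: 17300 × 0.973 = 16833
Group 4: 12600 × 0.964 = 12146
Group 5: 18200 × 0.937 = 17053
Group 6: 10300 × 0.934 + 2900 × 0.269 = 9620 + 780 = 10400
Net migration: Group 1 + 380 → 12055; Group 6 − 390 → 10010
Giving 12055 / 12493 / 16833 / 12146 / 17053 / 10010.
— Period 2 —
Births: 16833 × 0.535 = 9006  |  17053 × 0.479 = 8168 — total 17174
Group 2: 12055 × 0.976 = 11766
Group 3: 12493 × 0.973 = 12156
Group 4: 16833 × 0.964 = 16227
Group 5: 12146 × 0.937 = 11381
Group 6: 17053 × 0.934 + 10010 × 0.269 = 15928 + 2693 = 18621
Net migration: Group 1 + 380 → 17554; Group 6 − 390 → 18231
Giving 17554 / 11766 / 12156 / 16227 / 11381 / 18231.
— Period 3 —
Births: 12156 × 0.535 = 6503  |  11381 × 0.479 = 5451 — total 11954
Group 2: 17554 × 0.976 = 17133
Group 3: 11766 × 0.973 = 11448
Group 4: 12156 × 0.964 = 11718
Group 5: 16227 × 0.937 = 15205
Group 6: 11381 × 0.934 + 18231 × 0.269 = 10630 + 4904 = 15534
Net migration: Group 1 + 380 → 12334; Group 6 − 390 → 15144
Giving 12334 / 17133 / 11448 / 11718 / 15205 / 15144.
Total after period 3: 12334 + 17133 + 11448 + 11718 + 15205 + 15144 = 82982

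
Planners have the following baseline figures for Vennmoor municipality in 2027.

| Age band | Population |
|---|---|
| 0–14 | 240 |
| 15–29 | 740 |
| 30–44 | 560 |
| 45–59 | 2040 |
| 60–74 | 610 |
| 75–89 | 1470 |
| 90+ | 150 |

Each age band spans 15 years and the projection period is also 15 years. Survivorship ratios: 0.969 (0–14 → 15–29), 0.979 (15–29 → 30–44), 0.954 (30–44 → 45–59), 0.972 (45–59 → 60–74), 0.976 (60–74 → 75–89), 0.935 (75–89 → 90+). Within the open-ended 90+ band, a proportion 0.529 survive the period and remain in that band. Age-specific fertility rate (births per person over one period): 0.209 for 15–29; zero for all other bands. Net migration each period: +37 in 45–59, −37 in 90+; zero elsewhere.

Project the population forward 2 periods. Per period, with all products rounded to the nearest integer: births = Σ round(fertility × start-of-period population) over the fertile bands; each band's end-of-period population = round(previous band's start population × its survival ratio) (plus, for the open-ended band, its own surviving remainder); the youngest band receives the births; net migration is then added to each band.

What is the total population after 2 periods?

4913

(Groups numbered youngest = 1 to oldest = 7.)
After projecting period 1:
Births: 740 × 0.209 = 155
Group 2: 240 × 0.969 = 233
Group 3: 740 × 0.979 = 724
Group 4: 560 × 0.954 = 534
Group 5: 2040 × 0.972 = 1983
Group 6: 610 × 0.976 = 595
Group 7: 1470 × 0.935 + 150 × 0.529 = 1374 + 79 = 1453
Net migration: Group 4 + 37 → 571; Group 7 − 37 → 1416
End of period: [155, 233, 724, 571, 1983, 595, 1416]
After projecting period 2:
Births: 233 × 0.209 = 49
Group 2: 155 × 0.969 = 150
Group 3: 233 × 0.979 = 228
Group 4: 724 × 0.954 = 691
Group 5: 571 × 0.972 = 555
Group 6: 1983 × 0.976 = 1935
Group 7: 595 × 0.935 + 1416 × 0.529 = 556 + 749 = 1305
Net migration: Group 4 + 37 → 728; Group 7 − 37 → 1268
End of period: [49, 150, 228, 728, 555, 1935, 1268]
Total after period 2: 49 + 150 + 228 + 728 + 555 + 1935 + 1268 = 4913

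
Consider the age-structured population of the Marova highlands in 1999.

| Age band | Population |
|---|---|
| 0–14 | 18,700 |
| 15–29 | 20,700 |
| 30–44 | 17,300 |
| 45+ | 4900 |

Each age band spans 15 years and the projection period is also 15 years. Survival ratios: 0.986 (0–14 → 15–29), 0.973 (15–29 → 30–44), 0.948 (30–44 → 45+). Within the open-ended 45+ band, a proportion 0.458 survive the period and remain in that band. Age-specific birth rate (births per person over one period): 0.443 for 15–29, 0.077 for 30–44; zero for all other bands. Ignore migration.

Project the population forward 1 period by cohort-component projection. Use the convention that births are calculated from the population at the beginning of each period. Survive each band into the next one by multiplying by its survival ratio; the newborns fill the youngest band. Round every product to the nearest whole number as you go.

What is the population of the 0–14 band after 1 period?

Let group 1 be 0–14 through group 4 = 45+.
— Period 1 —
Births: 20700 * 0.443 = 9170  |  17300 * 0.077 = 1332 → 10502
Group 2: 18700 * 0.986 = 18438
Group 3: 20700 * 0.973 = 20141
Group 4: 17300 * 0.948 + 4900 * 0.458 = 16400 + 2244 = 18644
Giving 10502 / 18438 / 20141 / 18644.

10502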